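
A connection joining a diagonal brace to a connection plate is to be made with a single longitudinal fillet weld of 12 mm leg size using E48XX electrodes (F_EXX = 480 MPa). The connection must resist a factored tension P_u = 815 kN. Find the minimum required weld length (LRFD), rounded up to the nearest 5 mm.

L = 445 mm

Throat t_e = 0.707 × 12 = 8.484 mm.
φr_n = 0.75 × 0.6 × 480 × 8.484 × 10⁻³ = 1.833 kN/mm.
L_req = P_u / φr_n = 815 / 1.833 = 444.7 mm total.
Round up → use L = 445 mm.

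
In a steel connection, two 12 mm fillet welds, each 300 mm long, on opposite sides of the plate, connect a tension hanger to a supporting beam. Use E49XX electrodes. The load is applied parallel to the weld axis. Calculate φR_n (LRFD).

E49XX → F_EXX = 490 MPa.
Effective throat t_e = 0.707 × 12 = 8.484 mm.
Total length L = 600 mm; A_we = 8.484 × 600 = 5090 mm².
F_nw = 0.6 F_EXX = 0.6 × 490 = 294 MPa.
φR_n = 0.75 × 294 × 5090 × 10⁻³ = 1122 kN.

φR_n ≈ 1120 kN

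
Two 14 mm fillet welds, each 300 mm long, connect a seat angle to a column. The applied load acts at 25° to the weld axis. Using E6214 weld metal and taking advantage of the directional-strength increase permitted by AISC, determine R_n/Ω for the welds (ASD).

E62XX → F_EXX = 620 MPa.
t_e = 0.707 × 14 = 9.898 mm; A_we = 9.898 × 600 = 5939 mm².
Directional factor: 1.0 + 0.5 sin^1.5(25°) = 1.137.
F_nw = 0.6 × 620 × 1.137 = 423.1 MPa.
R_n/Ω = (423.1 × 5939) / 2.0 × 10⁻³ = 1256 kN.

R_n/Ω ≈ 1260 kN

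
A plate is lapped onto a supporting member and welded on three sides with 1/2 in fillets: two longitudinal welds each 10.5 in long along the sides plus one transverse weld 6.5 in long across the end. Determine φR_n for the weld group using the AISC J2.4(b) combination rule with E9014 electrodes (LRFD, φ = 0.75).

E90XX → F_EXX = 90 ksi.
t_e = 0.707 × 0.5 = 0.3535 in.
R_nwl = 0.6 × 90 × 0.3535 × 21 = 400.9 kip (longitudinal, 2 welds).
R_nwt = 0.6 × 90 × 0.3535 × 6.5 = 124.1 kip (transverse, base value).
(i) R_nwl + R_nwt = 524.9 kip; (ii) 0.85 R_nwl + 1.5 R_nwt = 526.9 kip.
R_n = max = 526.9 kip [governs: (ii)]; φR_n = 395.1 kip.

φR_n ≈ 395 kip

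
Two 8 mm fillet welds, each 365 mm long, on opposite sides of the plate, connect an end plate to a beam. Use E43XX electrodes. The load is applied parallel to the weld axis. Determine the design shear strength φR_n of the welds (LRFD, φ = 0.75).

E43XX → F_EXX = 430 MPa.
Effective throat t_e = 0.707 × 8 = 5.656 mm.
Total length L = 730 mm; A_we = 5.656 × 730 = 4129 mm².
F_nw = 0.6 F_EXX = 0.6 × 430 = 258 MPa.
φR_n = 0.75 × 258 × 4129 × 10⁻³ = 798.9 kN.

φR_n ≈ 799 kN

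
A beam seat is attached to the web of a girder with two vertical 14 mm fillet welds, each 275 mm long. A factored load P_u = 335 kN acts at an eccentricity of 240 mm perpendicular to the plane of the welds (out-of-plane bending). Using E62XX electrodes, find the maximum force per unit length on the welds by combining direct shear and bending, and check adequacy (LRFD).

f_max ≈ 3250 N/mm; NOT adequate

E62XX → F_EXX = 620 MPa.
L_w = 2 × 275 = 550 mm; section modulus (unit throat) S = 2 × L²/6 = 25210 mm².
Direct shear f_v = P/L_w = 335×10³/550 = 609.1 N/mm.
Moment M = P × e = 335×10³ × 240 = 80400000 N·mm; bending f_b = M/S = 3189 N/mm.
f_max = √(f_v² + f_b²) = √(609.1² + 3189²) = 3247 N/mm.
φr_n = 0.75 × 0.6 × 620 × (0.707 × 14) = 2762 N/mm → NOT adequate.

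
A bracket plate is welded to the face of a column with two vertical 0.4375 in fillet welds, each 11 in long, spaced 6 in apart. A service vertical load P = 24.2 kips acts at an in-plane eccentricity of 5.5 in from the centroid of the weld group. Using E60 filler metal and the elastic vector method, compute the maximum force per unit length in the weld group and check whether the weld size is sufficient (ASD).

f_max ≈ 2.69 kip/in; adequate

E60XX → F_EXX = 60 ksi.
Total weld length L_w = 22 in. Treat welds as unit-width lines.
Polar moment about centroid: J = 2[d³/12 + d(b/2)²] = 2[11³/12 + 11×3²] = 419.8 in³.
Direct shear f_v = P/L_w = 24.2 / 22 = 1.1 kip/in (vertical).
Torsion M = P·e = 24.2 × 5.5 = 133.1 kip·in.
Critical point at (x, y) = (3, 5.5) from centroid. f_tx = M·y/J = 1.744 kip/in; f_ty = M·x/J = 0.9511 kip/in.
Resultant f_max = √[f_tx² + (f_v + f_ty)²] = √[1.744² + (1.1 + 0.9511)²] = 2.692 kip/in.
Capacity per unit length: r_n/Ω = (1/2.0) × 0.6 × 60 × (0.707 × 0.4375) = 5.568 kip/in.
2.692 ≤ 5.568 → adequate.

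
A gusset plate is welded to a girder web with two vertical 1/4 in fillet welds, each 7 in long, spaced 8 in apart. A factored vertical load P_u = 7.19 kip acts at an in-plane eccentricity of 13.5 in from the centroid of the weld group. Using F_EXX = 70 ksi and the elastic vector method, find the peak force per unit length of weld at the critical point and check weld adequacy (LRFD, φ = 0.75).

Total weld length L_w = 14 in. Treat welds as unit-width lines.
Polar moment about centroid: J = 2[d³/12 + d(b/2)²] = 2[7³/12 + 7×4²] = 281.2 in³.
Direct shear f_v = P/L_w = 7.19 / 14 = 0.5136 kip/in (vertical).
Torsion M = P·e = 7.19 × 13.5 = 97.065 kip·in.
Critical point at (x, y) = (4, 3.5) from centroid. f_tx = M·y/J = 1.208 kip/in; f_ty = M·x/J = 1.381 kip/in.
Resultant f_max = √[f_tx² + (f_v + f_ty)²] = √[1.208² + (0.5136 + 1.381)²] = 2.247 kip/in.
Capacity per unit length: φr_n = 0.75 × 0.6 × 70 × (0.707 × 0.25) = 5.568 kip/in.
2.247 ≤ 5.568 → adequate.

f_max ≈ 2.25 kip/in; adequate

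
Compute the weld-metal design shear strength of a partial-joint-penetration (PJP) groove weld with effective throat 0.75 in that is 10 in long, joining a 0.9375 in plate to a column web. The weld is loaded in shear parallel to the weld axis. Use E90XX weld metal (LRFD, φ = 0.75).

E90XX → F_EXX = 90 ksi.
Effective throat (given) t_e = 0.75 in.
A_we = 0.75 × 10 = 7.5 in².
F_nw = 0.6 F_EXX = 54 ksi.
φR_n = 0.75 × 54 × 7.5 = 303.8 kips.

φR_n ≈ 304 kips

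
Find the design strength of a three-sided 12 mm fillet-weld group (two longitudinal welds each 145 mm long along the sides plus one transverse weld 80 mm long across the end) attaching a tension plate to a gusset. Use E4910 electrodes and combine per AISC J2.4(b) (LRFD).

E49XX → F_EXX = 490 MPa.
t_e = 0.707 × 12 = 8.484 mm.
R_nwl = 0.6 × 490 × 8.484 × 290 × 10⁻³ = 723.3 kN (longitudinal, 2 welds).
R_nwt = 0.6 × 490 × 8.484 × 80 × 10⁻³ = 199.5 kN (transverse, base value).
(i) R_nwl + R_nwt = 922.9 kN; (ii) 0.85 R_nwl + 1.5 R_nwt = 914.2 kN.
R_n = max = 922.9 kN [governs: (i)]; φR_n = 692.2 kN.

φR_n ≈ 692 kN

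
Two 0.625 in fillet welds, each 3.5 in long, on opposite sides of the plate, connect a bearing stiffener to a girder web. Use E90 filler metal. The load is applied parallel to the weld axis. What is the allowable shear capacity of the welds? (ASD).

E90XX → F_EXX = 90 ksi.
Effective throat t_e = 0.707 × 0.625 = 0.4419 in.
Total length L = 7 in; A_we = 0.4419 × 7 = 3.093 in².
F_nw = 0.6 F_EXX = 0.6 × 90 = 54 ksi.
R_n = 54 × 3.093 = 167 kip; R_n/Ω = 167/2.0 = 83.51 kip.

R_n/Ω ≈ 83.5 kip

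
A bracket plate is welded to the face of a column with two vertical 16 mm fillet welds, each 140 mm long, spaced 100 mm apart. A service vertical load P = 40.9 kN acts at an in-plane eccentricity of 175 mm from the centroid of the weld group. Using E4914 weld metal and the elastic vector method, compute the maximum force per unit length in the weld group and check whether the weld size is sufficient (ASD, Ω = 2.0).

f_max ≈ 628 N/mm; adequate

E49XX → F_EXX = 490 MPa.
Total weld length L_w = 280 mm. Treat welds as unit-width lines.
Polar moment about centroid: J = 2[d³/12 + d(b/2)²] = 2[140³/12 + 140×50²] = 1157000 mm³.
Direct shear f_v = P/L_w = 40.9×10³ / 280 = 146.1 N/mm (vertical).
Torsion M = P·e = 40.9×10³ × 175 = 7157500 N·mm.
Critical point at (x, y) = (50, 70) from centroid. f_tx = M·y/J = 432.9 N/mm; f_ty = M·x/J = 309.2 N/mm.
Resultant f_max = √[f_tx² + (f_v + f_ty)²] = √[432.9² + (146.1 + 309.2)²] = 628.3 N/mm.
Capacity per unit length: r_n/Ω = (1/2.0) × 0.6 × 490 × (0.707 × 16) = 1663 N/mm.
628.3 ≤ 1663 → adequate.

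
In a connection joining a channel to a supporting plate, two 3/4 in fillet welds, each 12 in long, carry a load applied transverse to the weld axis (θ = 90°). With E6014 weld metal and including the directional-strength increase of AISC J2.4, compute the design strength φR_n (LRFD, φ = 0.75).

E60XX → F_EXX = 60 ksi.
t_e = 0.707 × 0.75 = 0.5302 in; A_we = 0.5302 × 24 = 12.73 in².
Directional factor: 1.0 + 0.5 sin^1.5(90°) = 1.5.
F_nw = 0.6 × 60 × 1.5 = 54 ksi.
φR_n = 0.75 × 54 × 12.73 = 515.4 kips.

φR_n ≈ 515 kips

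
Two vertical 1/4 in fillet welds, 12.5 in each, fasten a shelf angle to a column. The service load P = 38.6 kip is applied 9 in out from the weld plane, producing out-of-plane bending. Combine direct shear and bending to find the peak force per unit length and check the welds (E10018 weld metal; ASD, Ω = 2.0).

E100XX → F_EXX = 100 ksi.
L_w = 2 × 12.5 = 25 in; section modulus (unit throat) S = 2 × L²/6 = 52.08 in².
Direct shear f_v = P/L_w = 38.6/25 = 1.544 kip/in.
Moment M = P × e = 38.6 × 9 = 347.4 kip·in; bending f_b = M/S = 6.67 kip/in.
f_max = √(f_v² + f_b²) = √(1.544² + 6.67²) = 6.846 kip/in.
r_n/Ω = (1/2.0) × 0.6 × 100 × (0.707 × 0.25) = 5.302 kip/in → NOT adequate.

f_max ≈ 6.85 kip/in; NOT adequate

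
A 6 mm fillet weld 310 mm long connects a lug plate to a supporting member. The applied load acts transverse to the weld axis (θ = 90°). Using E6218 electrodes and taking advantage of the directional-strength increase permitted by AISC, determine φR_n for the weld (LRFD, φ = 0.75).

φR_n ≈ 550 kN

E62XX → F_EXX = 620 MPa.
t_e = 0.707 × 6 = 4.242 mm; A_we = 4.242 × 310 = 1315 mm².
Directional factor: 1.0 + 0.5 sin^1.5(90°) = 1.5.
F_nw = 0.6 × 620 × 1.5 = 558 MPa.
φR_n = 0.75 × 558 × 1315 × 10⁻³ = 550.3 kN.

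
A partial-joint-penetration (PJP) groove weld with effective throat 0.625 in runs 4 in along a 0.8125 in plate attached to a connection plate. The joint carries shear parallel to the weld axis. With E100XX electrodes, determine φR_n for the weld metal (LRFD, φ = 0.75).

E100XX → F_EXX = 100 ksi.
Effective throat (given) t_e = 0.625 in.
A_we = 0.625 × 4 = 2.5 in².
F_nw = 0.6 F_EXX = 60 ksi.
φR_n = 0.75 × 60 × 2.5 = 112.5 kip.

φR_n ≈ 112 kip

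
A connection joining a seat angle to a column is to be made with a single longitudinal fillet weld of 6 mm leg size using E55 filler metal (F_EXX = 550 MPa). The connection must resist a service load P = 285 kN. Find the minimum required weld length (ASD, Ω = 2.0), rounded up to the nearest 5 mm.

L = 410 mm

Throat t_e = 0.707 × 6 = 4.242 mm.
r_n/Ω = (0.6 × 550 × 4.242) / 2.0 = 699.9 N/mm = 0.6999 kN/mm.
L_req = P / (r_n/Ω) = 285 / 0.6999 = 407.2 mm total.
Round up → use L = 410 mm.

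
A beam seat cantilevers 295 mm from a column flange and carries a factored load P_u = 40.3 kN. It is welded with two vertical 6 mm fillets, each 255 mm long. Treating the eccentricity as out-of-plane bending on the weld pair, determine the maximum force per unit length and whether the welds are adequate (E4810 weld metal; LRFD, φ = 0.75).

f_max ≈ 554 N/mm; adequate

E48XX → F_EXX = 480 MPa.
L_w = 2 × 255 = 510 mm; section modulus (unit throat) S = 2 × L²/6 = 21680 mm².
Direct shear f_v = P/L_w = 40.3×10³/510 = 79.02 N/mm.
Moment M = P × e = 40.3×10³ × 295 = 11888000 N·mm; bending f_b = M/S = 548.5 N/mm.
f_max = √(f_v² + f_b²) = √(79.02² + 548.5²) = 554.2 N/mm.
φr_n = 0.75 × 0.6 × 480 × (0.707 × 6) = 916.3 N/mm → adequate.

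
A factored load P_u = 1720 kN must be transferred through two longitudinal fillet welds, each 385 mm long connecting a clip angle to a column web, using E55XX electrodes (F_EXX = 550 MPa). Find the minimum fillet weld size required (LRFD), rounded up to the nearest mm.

w = 13 mm

Total weld length L = 770 mm.
Required throat t_e = P_u / (φ × 0.6 F_EXX × L) = 1720 / (0.75 × 0.6 × 550 × 770 × 10⁻³) = 9.025 mm.
Required leg w = t_e / 0.707 = 12.77 mm → use 13 mm.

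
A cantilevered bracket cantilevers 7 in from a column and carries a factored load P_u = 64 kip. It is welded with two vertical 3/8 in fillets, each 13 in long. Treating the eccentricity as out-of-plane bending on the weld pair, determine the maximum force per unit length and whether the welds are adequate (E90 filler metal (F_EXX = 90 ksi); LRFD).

f_max ≈ 8.32 kip/in; adequate

L_w = 2 × 13 = 26 in; section modulus (unit throat) S = 2 × L²/6 = 56.33 in².
Direct shear f_v = P/L_w = 64/26 = 2.462 kip/in.
Moment M = P × e = 64 × 7 = 448 kip·in; bending f_b = M/S = 7.953 kip/in.
f_max = √(f_v² + f_b²) = √(2.462² + 7.953²) = 8.325 kip/in.
φr_n = 0.75 × 0.6 × 90 × (0.707 × 0.375) = 10.74 kip/in → adequate.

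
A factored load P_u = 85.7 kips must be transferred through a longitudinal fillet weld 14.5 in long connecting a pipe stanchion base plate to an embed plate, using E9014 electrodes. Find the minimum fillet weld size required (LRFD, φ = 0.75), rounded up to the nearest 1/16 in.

E90XX → F_EXX = 90 ksi.
Total weld length L = 14.5 in.
Required throat t_e = P_u / (φ × 0.6 F_EXX × L) = 85.7 / (0.75 × 0.6 × 90 × 14.5) = 0.1459 in.
Required leg w = t_e / 0.707 = 0.2064 in → use 1/4 in.

w = 1/4 in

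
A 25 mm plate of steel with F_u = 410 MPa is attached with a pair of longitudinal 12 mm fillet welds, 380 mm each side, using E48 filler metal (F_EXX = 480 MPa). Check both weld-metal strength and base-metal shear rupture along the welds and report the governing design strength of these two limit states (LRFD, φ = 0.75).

φR_n ≈ 1390 kN (weld metal governs)

t_e = 0.707 × 12 = 8.484 mm; L = 760 mm.
Weld metal: φR_n = 0.75 × 0.6 × 480 × 8.484 × 760 × 10⁻³ = 1393 kN.
Base metal (shear rupture): φR_n = 0.75 × 0.6 × 410 × 25 × 760 × 10⁻³ = 3506 kN.
Governing: weld metal.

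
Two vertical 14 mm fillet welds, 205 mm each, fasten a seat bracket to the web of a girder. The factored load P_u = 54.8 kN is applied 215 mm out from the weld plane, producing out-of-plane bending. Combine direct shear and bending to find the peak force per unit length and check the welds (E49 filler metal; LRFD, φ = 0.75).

E49XX → F_EXX = 490 MPa.
L_w = 2 × 205 = 410 mm; section modulus (unit throat) S = 2 × L²/6 = 14010 mm².
Direct shear f_v = P/L_w = 54.8×10³/410 = 133.7 N/mm.
Moment M = P × e = 54.8×10³ × 215 = 11782000 N·mm; bending f_b = M/S = 841.1 N/mm.
f_max = √(f_v² + f_b²) = √(133.7² + 841.1²) = 851.6 N/mm.
φr_n = 0.75 × 0.6 × 490 × (0.707 × 14) = 2183 N/mm → adequate.

f_max ≈ 852 N/mm; adequate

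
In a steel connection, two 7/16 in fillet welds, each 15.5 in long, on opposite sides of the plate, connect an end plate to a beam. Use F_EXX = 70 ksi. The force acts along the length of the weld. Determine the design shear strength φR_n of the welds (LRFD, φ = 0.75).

φR_n ≈ 302 kips

Effective throat t_e = 0.707 × 0.4375 = 0.3093 in.
Total length L = 31 in; A_we = 0.3093 × 31 = 9.589 in².
F_nw = 0.6 F_EXX = 0.6 × 70 = 42 ksi.
φR_n = 0.75 × 42 × 9.589 = 302 kips.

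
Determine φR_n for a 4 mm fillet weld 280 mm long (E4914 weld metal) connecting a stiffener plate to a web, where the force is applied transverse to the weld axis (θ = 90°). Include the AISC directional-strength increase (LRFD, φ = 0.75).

E49XX → F_EXX = 490 MPa.
t_e = 0.707 × 4 = 2.828 mm; A_we = 2.828 × 280 = 791.8 mm².
Directional factor: 1.0 + 0.5 sin^1.5(90°) = 1.5.
F_nw = 0.6 × 490 × 1.5 = 441 MPa.
φR_n = 0.75 × 441 × 791.8 × 10⁻³ = 261.9 kN.

φR_n ≈ 262 kN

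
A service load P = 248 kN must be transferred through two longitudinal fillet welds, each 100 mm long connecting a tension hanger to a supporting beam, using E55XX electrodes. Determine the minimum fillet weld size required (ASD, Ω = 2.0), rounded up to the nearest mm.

w = 11 mm

E55XX → F_EXX = 550 MPa.
Total weld length L = 200 mm.
Required throat t_e = P × Ω / (0.6 F_EXX × L) = 248 × 2.0 / (0.6 × 550 × 200 × 10⁻³) = 7.515 mm.
Required leg w = t_e / 0.707 = 10.63 mm → use 11 mm.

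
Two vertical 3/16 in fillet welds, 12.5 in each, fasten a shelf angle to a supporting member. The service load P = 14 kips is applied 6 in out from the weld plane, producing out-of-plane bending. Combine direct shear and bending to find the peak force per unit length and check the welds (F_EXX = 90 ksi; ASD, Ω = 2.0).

L_w = 2 × 12.5 = 25 in; section modulus (unit throat) S = 2 × L²/6 = 52.08 in².
Direct shear f_v = P/L_w = 14/25 = 0.56 kip/in.
Moment M = P × e = 14 × 6 = 84 kip·in; bending f_b = M/S = 1.613 kip/in.
f_max = √(f_v² + f_b²) = √(0.56² + 1.613²) = 1.707 kip/in.
r_n/Ω = (1/2.0) × 0.6 × 90 × (0.707 × 0.1875) = 3.579 kip/in → adequate.

f_max ≈ 1.71 kip/in; adequate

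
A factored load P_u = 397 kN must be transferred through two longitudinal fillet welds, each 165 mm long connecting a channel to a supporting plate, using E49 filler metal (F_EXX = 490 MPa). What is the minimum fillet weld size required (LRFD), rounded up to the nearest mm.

w = 8 mm

Total weld length L = 330 mm.
Required throat t_e = P_u / (φ × 0.6 F_EXX × L) = 397 / (0.75 × 0.6 × 490 × 330 × 10⁻³) = 5.456 mm.
Required leg w = t_e / 0.707 = 7.717 mm → use 8 mm.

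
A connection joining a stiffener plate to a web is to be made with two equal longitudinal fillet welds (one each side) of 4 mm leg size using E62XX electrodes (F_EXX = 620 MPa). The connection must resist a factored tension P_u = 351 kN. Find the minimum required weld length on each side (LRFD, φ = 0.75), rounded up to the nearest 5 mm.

L = 225 mm on each side

Throat t_e = 0.707 × 4 = 2.828 mm.
φr_n = 0.75 × 0.6 × 620 × 2.828 × 10⁻³ = 0.789 kN/mm.
L_req = P_u / φr_n = 351 / 0.789 = 444.9 mm total.
Per side: 444.9 / 2 = 222.4 mm.
Round up → use L = 225 mm on each side.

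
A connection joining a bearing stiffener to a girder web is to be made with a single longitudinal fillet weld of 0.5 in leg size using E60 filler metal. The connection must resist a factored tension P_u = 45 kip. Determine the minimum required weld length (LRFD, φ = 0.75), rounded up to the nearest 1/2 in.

L = 5 in

E60XX → F_EXX = 60 ksi.
Throat t_e = 0.707 × 0.5 = 0.3535 in.
φr_n = 0.75 × 0.6 × 60 × 0.3535 = 9.544 kip/in.
L_req = P_u / φr_n = 45 / 9.544 = 4.715 in total.
Round up → use L = 5 in.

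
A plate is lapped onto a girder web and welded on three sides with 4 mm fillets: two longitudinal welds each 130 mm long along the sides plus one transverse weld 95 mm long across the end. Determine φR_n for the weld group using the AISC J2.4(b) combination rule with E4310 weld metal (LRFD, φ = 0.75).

E43XX → F_EXX = 430 MPa.
t_e = 0.707 × 4 = 2.828 mm.
R_nwl = 0.6 × 430 × 2.828 × 260 × 10⁻³ = 189.7 kN (longitudinal, 2 welds).
R_nwt = 0.6 × 430 × 2.828 × 95 × 10⁻³ = 69.31 kN (transverse, base value).
(i) R_nwl + R_nwt = 259 kN; (ii) 0.85 R_nwl + 1.5 R_nwt = 265.2 kN.
R_n = max = 265.2 kN [governs: (ii)]; φR_n = 198.9 kN.

φR_n ≈ 199 kN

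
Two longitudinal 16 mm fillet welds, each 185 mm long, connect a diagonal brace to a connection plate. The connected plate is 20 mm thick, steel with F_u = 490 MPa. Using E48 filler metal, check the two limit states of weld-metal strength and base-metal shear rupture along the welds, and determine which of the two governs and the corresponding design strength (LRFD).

E48XX → F_EXX = 480 MPa.
t_e = 0.707 × 16 = 11.31 mm; L = 370 mm.
Weld metal: φR_n = 0.75 × 0.6 × 480 × 11.31 × 370 × 10⁻³ = 904.1 kN.
Base metal (shear rupture): φR_n = 0.75 × 0.6 × 490 × 20 × 370 × 10⁻³ = 1632 kN.
Governing: weld metal.

φR_n ≈ 904 kN (weld metal governs)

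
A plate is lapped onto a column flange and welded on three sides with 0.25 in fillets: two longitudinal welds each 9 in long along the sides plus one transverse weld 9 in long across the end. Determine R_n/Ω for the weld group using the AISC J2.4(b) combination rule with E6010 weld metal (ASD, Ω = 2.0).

R_n/Ω ≈ 91.6 kip

E60XX → F_EXX = 60 ksi.
t_e = 0.707 × 0.25 = 0.1767 in.
R_nwl = 0.6 × 60 × 0.1767 × 18 = 114.5 kip (longitudinal, 2 welds).
R_nwt = 0.6 × 60 × 0.1767 × 9 = 57.27 kip (transverse, base value).
(i) R_nwl + R_nwt = 171.8 kip; (ii) 0.85 R_nwl + 1.5 R_nwt = 183.3 kip.
R_n = max = 183.3 kip [governs: (ii)]; R_n/Ω = 91.63 kip.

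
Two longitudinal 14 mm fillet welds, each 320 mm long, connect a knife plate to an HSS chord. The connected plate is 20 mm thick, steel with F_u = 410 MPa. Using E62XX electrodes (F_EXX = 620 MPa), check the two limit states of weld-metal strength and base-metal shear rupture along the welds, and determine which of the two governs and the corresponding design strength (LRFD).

φR_n ≈ 1770 kN (weld metal governs)

t_e = 0.707 × 14 = 9.898 mm; L = 640 mm.
Weld metal: φR_n = 0.75 × 0.6 × 620 × 9.898 × 640 × 10⁻³ = 1767 kN.
Base metal (shear rupture): φR_n = 0.75 × 0.6 × 410 × 20 × 640 × 10⁻³ = 2362 kN.
Governing: weld metal.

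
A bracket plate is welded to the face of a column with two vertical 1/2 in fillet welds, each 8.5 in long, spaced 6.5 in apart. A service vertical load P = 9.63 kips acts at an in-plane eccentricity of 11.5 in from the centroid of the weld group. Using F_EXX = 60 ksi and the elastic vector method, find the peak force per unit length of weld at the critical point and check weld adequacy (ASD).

f_max ≈ 2.49 kip/in; adequate

Total weld length L_w = 17 in. Treat welds as unit-width lines.
Polar moment about centroid: J = 2[d³/12 + d(b/2)²] = 2[8.5³/12 + 8.5×3.25²] = 281.9 in³.
Direct shear f_v = P/L_w = 9.63 / 17 = 0.5665 kip/in (vertical).
Torsion M = P·e = 9.63 × 11.5 = 110.75 kip·in.
Critical point at (x, y) = (3.25, 4.25) from centroid. f_tx = M·y/J = 1.67 kip/in; f_ty = M·x/J = 1.277 kip/in.
Resultant f_max = √[f_tx² + (f_v + f_ty)²] = √[1.67² + (0.5665 + 1.277)²] = 2.487 kip/in.
Capacity per unit length: r_n/Ω = (1/2.0) × 0.6 × 60 × (0.707 × 0.5) = 6.363 kip/in.
2.487 ≤ 6.363 → adequate.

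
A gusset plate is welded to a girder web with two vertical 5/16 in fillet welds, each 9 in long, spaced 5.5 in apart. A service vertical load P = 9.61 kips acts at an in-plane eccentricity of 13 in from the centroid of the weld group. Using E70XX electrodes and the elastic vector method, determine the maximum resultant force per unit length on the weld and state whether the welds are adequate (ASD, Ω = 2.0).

E70XX → F_EXX = 70 ksi.
Total weld length L_w = 18 in. Treat welds as unit-width lines.
Polar moment about centroid: J = 2[d³/12 + d(b/2)²] = 2[9³/12 + 9×2.75²] = 257.6 in³.
Direct shear f_v = P/L_w = 9.61 / 18 = 0.5339 kip/in (vertical).
Torsion M = P·e = 9.61 × 13 = 124.93 kip·in.
Critical point at (x, y) = (2.75, 4.5) from centroid. f_tx = M·y/J = 2.182 kip/in; f_ty = M·x/J = 1.334 kip/in.
Resultant f_max = √[f_tx² + (f_v + f_ty)²] = √[2.182² + (0.5339 + 1.334)²] = 2.872 kip/in.
Capacity per unit length: r_n/Ω = (1/2.0) × 0.6 × 70 × (0.707 × 0.3125) = 4.64 kip/in.
2.872 ≤ 4.64 → adequate.

f_max ≈ 2.87 kip/in; adequate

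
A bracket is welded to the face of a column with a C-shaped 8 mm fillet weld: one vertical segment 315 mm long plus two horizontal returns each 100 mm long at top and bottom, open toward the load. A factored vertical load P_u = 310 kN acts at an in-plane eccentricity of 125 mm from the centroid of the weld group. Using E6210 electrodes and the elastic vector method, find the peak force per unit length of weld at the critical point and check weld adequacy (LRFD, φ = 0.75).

f_max ≈ 1250 N/mm; adequate

E62XX → F_EXX = 620 MPa.
Total weld length L_w = 515 mm. Treat welds as unit-width lines.
Centroid: x̄ = 2×100×50 / 515 = 19.42 mm from the vertical weld.
Polar moment about centroid: J = I_x + I_y = [315³/12 + 2×100×157.5²] + [315×19.42² + 2(100³/12 + 100×30.58²)] = 8038000 mm³.
Direct shear f_v = P/L_w = 310×10³ / 515 = 601.9 N/mm (vertical).
Torsion M = P·e = 310×10³ × 125 = 38750000 N·mm.
Critical point at (x, y) = (80.58, 157.5) from centroid. f_tx = M·y/J = 759.2 N/mm; f_ty = M·x/J = 388.5 N/mm.
Resultant f_max = √[f_tx² + (f_v + f_ty)²] = √[759.2² + (601.9 + 388.5)²] = 1248 N/mm.
Capacity per unit length: φr_n = 0.75 × 0.6 × 620 × (0.707 × 8) = 1578 N/mm.
1248 ≤ 1578 → adequate.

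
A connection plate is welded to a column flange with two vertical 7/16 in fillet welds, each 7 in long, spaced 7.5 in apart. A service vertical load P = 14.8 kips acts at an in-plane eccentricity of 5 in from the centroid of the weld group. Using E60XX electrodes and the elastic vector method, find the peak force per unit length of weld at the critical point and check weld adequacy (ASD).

E60XX → F_EXX = 60 ksi.
Total weld length L_w = 14 in. Treat welds as unit-width lines.
Polar moment about centroid: J = 2[d³/12 + d(b/2)²] = 2[7³/12 + 7×3.75²] = 254 in³.
Direct shear f_v = P/L_w = 14.8 / 14 = 1.057 kip/in (vertical).
Torsion M = P·e = 14.8 × 5 = 74 kip·in.
Critical point at (x, y) = (3.75, 3.5) from centroid. f_tx = M·y/J = 1.02 kip/in; f_ty = M·x/J = 1.092 kip/in.
Resultant f_max = √[f_tx² + (f_v + f_ty)²] = √[1.02² + (1.057 + 1.092)²] = 2.379 kip/in.
Capacity per unit length: r_n/Ω = (1/2.0) × 0.6 × 60 × (0.707 × 0.4375) = 5.568 kip/in.
2.379 ≤ 5.568 → adequate.

f_max ≈ 2.38 kip/in; adequate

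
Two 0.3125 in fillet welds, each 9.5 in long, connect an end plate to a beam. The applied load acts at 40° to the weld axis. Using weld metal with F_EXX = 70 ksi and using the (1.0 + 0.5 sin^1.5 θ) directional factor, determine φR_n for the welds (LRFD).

t_e = 0.707 × 0.3125 = 0.2209 in; A_we = 0.2209 × 19 = 4.198 in².
Directional factor: 1.0 + 0.5 sin^1.5(40°) = 1.258.
F_nw = 0.6 × 70 × 1.258 = 52.82 ksi.
φR_n = 0.75 × 52.82 × 4.198 = 166.3 kips.

φR_n ≈ 166 kips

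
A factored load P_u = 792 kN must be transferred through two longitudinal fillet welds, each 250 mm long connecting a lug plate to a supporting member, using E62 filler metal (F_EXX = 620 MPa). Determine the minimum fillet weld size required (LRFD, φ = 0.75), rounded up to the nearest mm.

Total weld length L = 500 mm.
Required throat t_e = P_u / (φ × 0.6 F_EXX × L) = 792 / (0.75 × 0.6 × 620 × 500 × 10⁻³) = 5.677 mm.
Required leg w = t_e / 0.707 = 8.03 mm → use 9 mm.

w = 9 mm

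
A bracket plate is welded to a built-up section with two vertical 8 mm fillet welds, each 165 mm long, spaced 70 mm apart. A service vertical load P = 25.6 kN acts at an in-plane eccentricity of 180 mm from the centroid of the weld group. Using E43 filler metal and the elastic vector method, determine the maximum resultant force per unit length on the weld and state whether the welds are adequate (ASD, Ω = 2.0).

f_max ≈ 395 N/mm; adequate

E43XX → F_EXX = 430 MPa.
Total weld length L_w = 330 mm. Treat welds as unit-width lines.
Polar moment about centroid: J = 2[d³/12 + d(b/2)²] = 2[165³/12 + 165×35²] = 1153000 mm³.
Direct shear f_v = P/L_w = 25.6×10³ / 330 = 77.58 N/mm (vertical).
Torsion M = P·e = 25.6×10³ × 180 = 4608000 N·mm.
Critical point at (x, y) = (35, 82.5) from centroid. f_tx = M·y/J = 329.7 N/mm; f_ty = M·x/J = 139.9 N/mm.
Resultant f_max = √[f_tx² + (f_v + f_ty)²] = √[329.7² + (77.58 + 139.9)²] = 395 N/mm.
Capacity per unit length: r_n/Ω = (1/2.0) × 0.6 × 430 × (0.707 × 8) = 729.6 N/mm.
395 ≤ 729.6 → adequate.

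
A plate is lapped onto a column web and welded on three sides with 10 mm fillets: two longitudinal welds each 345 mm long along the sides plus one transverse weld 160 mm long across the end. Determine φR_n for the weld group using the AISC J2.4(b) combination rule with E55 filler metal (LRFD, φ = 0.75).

E55XX → F_EXX = 550 MPa.
t_e = 0.707 × 10 = 7.07 mm.
R_nwl = 0.6 × 550 × 7.07 × 690 × 10⁻³ = 1610 kN (longitudinal, 2 welds).
R_nwt = 0.6 × 550 × 7.07 × 160 × 10⁻³ = 373.3 kN (transverse, base value).
(i) R_nwl + R_nwt = 1983 kN; (ii) 0.85 R_nwl + 1.5 R_nwt = 1928 kN.
R_n = max = 1983 kN [governs: (i)]; φR_n = 1487 kN.

φR_n ≈ 1490 kN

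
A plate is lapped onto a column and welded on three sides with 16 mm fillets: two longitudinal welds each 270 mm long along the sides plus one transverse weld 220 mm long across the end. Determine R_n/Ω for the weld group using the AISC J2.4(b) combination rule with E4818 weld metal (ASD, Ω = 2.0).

E48XX → F_EXX = 480 MPa.
t_e = 0.707 × 16 = 11.31 mm.
R_nwl = 0.6 × 480 × 11.31 × 540 × 10⁻³ = 1759 kN (longitudinal, 2 welds).
R_nwt = 0.6 × 480 × 11.31 × 220 × 10⁻³ = 716.7 kN (transverse, base value).
(i) R_nwl + R_nwt = 2476 kN; (ii) 0.85 R_nwl + 1.5 R_nwt = 2570 kN.
R_n = max = 2570 kN [governs: (ii)]; R_n/Ω = 1285 kN.

R_n/Ω ≈ 1290 kN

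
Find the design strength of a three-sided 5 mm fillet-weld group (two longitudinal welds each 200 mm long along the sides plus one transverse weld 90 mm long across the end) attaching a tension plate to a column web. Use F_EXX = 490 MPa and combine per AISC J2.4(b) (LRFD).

t_e = 0.707 × 5 = 3.535 mm.
R_nwl = 0.6 × 490 × 3.535 × 400 × 10⁻³ = 415.7 kN (longitudinal, 2 welds).
R_nwt = 0.6 × 490 × 3.535 × 90 × 10⁻³ = 93.54 kN (transverse, base value).
(i) R_nwl + R_nwt = 509.3 kN; (ii) 0.85 R_nwl + 1.5 R_nwt = 493.7 kN.
R_n = max = 509.3 kN [governs: (i)]; φR_n = 381.9 kN.

φR_n ≈ 382 kN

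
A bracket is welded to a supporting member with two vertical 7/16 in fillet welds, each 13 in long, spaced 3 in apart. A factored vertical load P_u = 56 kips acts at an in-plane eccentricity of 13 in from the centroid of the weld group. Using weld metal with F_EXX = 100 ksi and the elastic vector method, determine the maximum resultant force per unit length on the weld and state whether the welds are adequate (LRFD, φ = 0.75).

f_max ≈ 12.1 kip/in; adequate

Total weld length L_w = 26 in. Treat welds as unit-width lines.
Polar moment about centroid: J = 2[d³/12 + d(b/2)²] = 2[13³/12 + 13×1.5²] = 424.7 in³.
Direct shear f_v = P/L_w = 56 / 26 = 2.154 kip/in (vertical).
Torsion M = P·e = 56 × 13 = 728 kip·in.
Critical point at (x, y) = (1.5, 6.5) from centroid. f_tx = M·y/J = 11.14 kip/in; f_ty = M·x/J = 2.571 kip/in.
Resultant f_max = √[f_tx² + (f_v + f_ty)²] = √[11.14² + (2.154 + 2.571)²] = 12.1 kip/in.
Capacity per unit length: φr_n = 0.75 × 0.6 × 100 × (0.707 × 0.4375) = 13.92 kip/in.
12.1 ≤ 13.92 → adequate.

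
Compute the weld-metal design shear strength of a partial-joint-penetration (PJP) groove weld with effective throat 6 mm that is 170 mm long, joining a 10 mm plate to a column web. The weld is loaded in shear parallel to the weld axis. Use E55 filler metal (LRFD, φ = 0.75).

E55XX → F_EXX = 550 MPa.
Effective throat (given) t_e = 6 mm.
A_we = 6 × 170 = 1020 mm².
F_nw = 0.6 F_EXX = 330 MPa.
φR_n = 0.75 × 330 × 1020 × 10⁻³ = 252.5 kN.

φR_n ≈ 252 kN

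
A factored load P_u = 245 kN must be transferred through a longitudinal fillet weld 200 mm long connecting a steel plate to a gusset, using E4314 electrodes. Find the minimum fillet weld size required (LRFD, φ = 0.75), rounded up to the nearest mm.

w = 9 mm

E43XX → F_EXX = 430 MPa.
Total weld length L = 200 mm.
Required throat t_e = P_u / (φ × 0.6 F_EXX × L) = 245 / (0.75 × 0.6 × 430 × 200 × 10⁻³) = 6.331 mm.
Required leg w = t_e / 0.707 = 8.954 mm → use 9 mm.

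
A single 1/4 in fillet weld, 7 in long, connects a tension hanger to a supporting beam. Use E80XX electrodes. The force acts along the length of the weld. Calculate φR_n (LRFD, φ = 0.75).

φR_n ≈ 44.5 kips

E80XX → F_EXX = 80 ksi.
Effective throat t_e = 0.707 × 0.25 = 0.1767 in.
Total length L = 7 in; A_we = 0.1767 × 7 = 1.237 in².
F_nw = 0.6 F_EXX = 0.6 × 80 = 48 ksi.
φR_n = 0.75 × 48 × 1.237 = 44.54 kips.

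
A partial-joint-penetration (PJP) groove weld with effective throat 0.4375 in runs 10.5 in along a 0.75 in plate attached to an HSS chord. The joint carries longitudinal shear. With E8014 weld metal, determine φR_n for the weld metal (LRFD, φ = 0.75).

φR_n ≈ 165 kip

E80XX → F_EXX = 80 ksi.
Effective throat (given) t_e = 0.4375 in.
A_we = 0.4375 × 10.5 = 4.594 in².
F_nw = 0.6 F_EXX = 48 ksi.
φR_n = 0.75 × 48 × 4.594 = 165.4 kip.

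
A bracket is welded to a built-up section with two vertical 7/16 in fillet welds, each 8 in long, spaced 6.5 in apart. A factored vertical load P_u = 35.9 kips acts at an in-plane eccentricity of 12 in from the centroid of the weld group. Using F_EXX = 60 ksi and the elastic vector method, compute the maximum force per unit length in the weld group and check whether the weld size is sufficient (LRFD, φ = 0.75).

Total weld length L_w = 16 in. Treat welds as unit-width lines.
Polar moment about centroid: J = 2[d³/12 + d(b/2)²] = 2[8³/12 + 8×3.25²] = 254.3 in³.
Direct shear f_v = P/L_w = 35.9 / 16 = 2.244 kip/in (vertical).
Torsion M = P·e = 35.9 × 12 = 430.8 kip·in.
Critical point at (x, y) = (3.25, 4) from centroid. f_tx = M·y/J = 6.775 kip/in; f_ty = M·x/J = 5.505 kip/in.
Resultant f_max = √[f_tx² + (f_v + f_ty)²] = √[6.775² + (2.244 + 5.505)²] = 10.29 kip/in.
Capacity per unit length: φr_n = 0.75 × 0.6 × 60 × (0.707 × 0.4375) = 8.351 kip/in.
10.29 > 8.351 → NOT adequate.

f_max ≈ 10.3 kip/in; NOT adequate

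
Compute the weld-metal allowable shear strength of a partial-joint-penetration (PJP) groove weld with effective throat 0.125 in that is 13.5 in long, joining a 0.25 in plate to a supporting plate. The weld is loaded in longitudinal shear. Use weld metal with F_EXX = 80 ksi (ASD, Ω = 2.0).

Effective throat (given) t_e = 0.125 in.
A_we = 0.125 × 13.5 = 1.688 in².
F_nw = 0.6 F_EXX = 48 ksi.
R_n/Ω = (48 × 1.688) / 2.0 = 40.5 kip.

R_n/Ω ≈ 40.5 kip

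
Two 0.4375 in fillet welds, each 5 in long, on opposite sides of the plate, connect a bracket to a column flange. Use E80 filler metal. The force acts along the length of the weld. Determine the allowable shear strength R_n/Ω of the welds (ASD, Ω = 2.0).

R_n/Ω ≈ 74.2 kips

E80XX → F_EXX = 80 ksi.
Effective throat t_e = 0.707 × 0.4375 = 0.3093 in.
Total length L = 10 in; A_we = 0.3093 × 10 = 3.093 in².
F_nw = 0.6 F_EXX = 0.6 × 80 = 48 ksi.
R_n = 48 × 3.093 = 148.5 kips; R_n/Ω = 148.5/2.0 = 74.23 kips.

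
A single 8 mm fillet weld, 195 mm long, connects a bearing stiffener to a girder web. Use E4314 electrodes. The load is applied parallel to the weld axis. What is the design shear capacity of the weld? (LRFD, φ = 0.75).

φR_n ≈ 213 kN

E43XX → F_EXX = 430 MPa.
Effective throat t_e = 0.707 × 8 = 5.656 mm.
Total length L = 195 mm; A_we = 5.656 × 195 = 1103 mm².
F_nw = 0.6 F_EXX = 0.6 × 430 = 258 MPa.
φR_n = 0.75 × 258 × 1103 × 10⁻³ = 213.4 kN.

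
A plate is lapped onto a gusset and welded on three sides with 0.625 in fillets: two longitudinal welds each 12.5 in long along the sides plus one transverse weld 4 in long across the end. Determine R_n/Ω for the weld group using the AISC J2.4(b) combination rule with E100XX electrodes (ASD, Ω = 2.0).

R_n/Ω ≈ 384 kip

E100XX → F_EXX = 100 ksi.
t_e = 0.707 × 0.625 = 0.4419 in.
R_nwl = 0.6 × 100 × 0.4419 × 25 = 662.8 kip (longitudinal, 2 welds).
R_nwt = 0.6 × 100 × 0.4419 × 4 = 106 kip (transverse, base value).
(i) R_nwl + R_nwt = 768.9 kip; (ii) 0.85 R_nwl + 1.5 R_nwt = 722.5 kip.
R_n = max = 768.9 kip [governs: (i)]; R_n/Ω = 384.4 kip.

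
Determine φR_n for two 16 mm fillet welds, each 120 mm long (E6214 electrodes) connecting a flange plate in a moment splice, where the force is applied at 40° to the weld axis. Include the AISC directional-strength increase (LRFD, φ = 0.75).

φR_n ≈ 953 kN

E62XX → F_EXX = 620 MPa.
t_e = 0.707 × 16 = 11.31 mm; A_we = 11.31 × 240 = 2715 mm².
Directional factor: 1.0 + 0.5 sin^1.5(40°) = 1.258.
F_nw = 0.6 × 620 × 1.258 = 467.9 MPa.
φR_n = 0.75 × 467.9 × 2715 × 10⁻³ = 952.6 kN.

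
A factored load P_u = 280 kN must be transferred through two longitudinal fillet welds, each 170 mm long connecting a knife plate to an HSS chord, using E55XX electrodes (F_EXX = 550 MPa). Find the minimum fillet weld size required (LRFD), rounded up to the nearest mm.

Total weld length L = 340 mm.
Required throat t_e = P_u / (φ × 0.6 F_EXX × L) = 280 / (0.75 × 0.6 × 550 × 340 × 10⁻³) = 3.327 mm.
Required leg w = t_e / 0.707 = 4.706 mm → use 5 mm.

w = 5 mm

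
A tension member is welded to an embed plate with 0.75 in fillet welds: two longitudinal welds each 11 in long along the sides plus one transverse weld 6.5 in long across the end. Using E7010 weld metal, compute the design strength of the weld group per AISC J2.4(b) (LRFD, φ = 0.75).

E70XX → F_EXX = 70 ksi.
t_e = 0.707 × 0.75 = 0.5302 in.
R_nwl = 0.6 × 70 × 0.5302 × 22 = 490 kips (longitudinal, 2 welds).
R_nwt = 0.6 × 70 × 0.5302 × 6.5 = 144.8 kips (transverse, base value).
(i) R_nwl + R_nwt = 634.7 kips; (ii) 0.85 R_nwl + 1.5 R_nwt = 633.6 kips.
R_n = max = 634.7 kips [governs: (i)]; φR_n = 476 kips.

φR_n ≈ 476 kips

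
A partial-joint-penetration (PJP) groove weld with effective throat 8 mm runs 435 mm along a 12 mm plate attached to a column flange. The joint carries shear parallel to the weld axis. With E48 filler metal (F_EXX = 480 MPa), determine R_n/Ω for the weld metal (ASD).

R_n/Ω ≈ 501 kN

Effective throat (given) t_e = 8 mm.
A_we = 8 × 435 = 3480 mm².
F_nw = 0.6 F_EXX = 288 MPa.
R_n/Ω = (288 × 3480) / 2.0 × 10⁻³ = 501.1 kN.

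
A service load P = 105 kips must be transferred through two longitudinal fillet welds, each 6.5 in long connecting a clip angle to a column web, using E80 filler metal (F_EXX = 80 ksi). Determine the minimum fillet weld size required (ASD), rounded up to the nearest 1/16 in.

Total weld length L = 13 in.
Required throat t_e = P × Ω / (0.6 F_EXX × L) = 105 × 2.0 / (0.6 × 80 × 13) = 0.3365 in.
Required leg w = t_e / 0.707 = 0.476 in → use 1/2 in.

w = 1/2 in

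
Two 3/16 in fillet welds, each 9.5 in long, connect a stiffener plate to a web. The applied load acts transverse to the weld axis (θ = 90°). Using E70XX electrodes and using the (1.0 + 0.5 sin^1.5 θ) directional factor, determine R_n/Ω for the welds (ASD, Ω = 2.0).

E70XX → F_EXX = 70 ksi.
t_e = 0.707 × 0.1875 = 0.1326 in; A_we = 0.1326 × 19 = 2.519 in².
Directional factor: 1.0 + 0.5 sin^1.5(90°) = 1.5.
F_nw = 0.6 × 70 × 1.5 = 63 ksi.
R_n/Ω = (63 × 2.519) / 2.0 = 79.34 kip.

R_n/Ω ≈ 79.3 kip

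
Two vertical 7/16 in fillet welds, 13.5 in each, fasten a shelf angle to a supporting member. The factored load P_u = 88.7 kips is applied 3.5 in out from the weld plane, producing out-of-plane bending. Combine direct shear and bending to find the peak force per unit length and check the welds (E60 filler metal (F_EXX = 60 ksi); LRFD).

f_max ≈ 6.08 kip/in; adequate

L_w = 2 × 13.5 = 27 in; section modulus (unit throat) S = 2 × L²/6 = 60.75 in².
Direct shear f_v = P/L_w = 88.7/27 = 3.285 kip/in.
Moment M = P × e = 88.7 × 3.5 = 310.45 kip·in; bending f_b = M/S = 5.11 kip/in.
f_max = √(f_v² + f_b²) = √(3.285² + 5.11²) = 6.075 kip/in.
φr_n = 0.75 × 0.6 × 60 × (0.707 × 0.4375) = 8.351 kip/in → adequate.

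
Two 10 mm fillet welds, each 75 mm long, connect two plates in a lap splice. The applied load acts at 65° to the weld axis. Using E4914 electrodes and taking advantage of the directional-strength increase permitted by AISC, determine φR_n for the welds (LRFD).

E49XX → F_EXX = 490 MPa.
t_e = 0.707 × 10 = 7.07 mm; A_we = 7.07 × 150 = 1060 mm².
Directional factor: 1.0 + 0.5 sin^1.5(65°) = 1.431.
F_nw = 0.6 × 490 × 1.431 = 420.8 MPa.
φR_n = 0.75 × 420.8 × 1060 × 10⁻³ = 334.7 kN.

φR_n ≈ 335 kN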